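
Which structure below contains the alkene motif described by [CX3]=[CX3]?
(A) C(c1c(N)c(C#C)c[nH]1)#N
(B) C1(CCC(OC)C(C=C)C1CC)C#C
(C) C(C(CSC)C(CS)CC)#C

B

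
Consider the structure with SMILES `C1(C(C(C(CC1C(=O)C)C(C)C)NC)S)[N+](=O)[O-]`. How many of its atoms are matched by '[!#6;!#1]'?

The query [!#6;!#1] means: not carbon and not hydrogen — any heteroatom.
Check the 18 heavy atoms by environment: 12× C → no; 1× N → match; 2× O → match; 1× N (charge +1) → match; 1× O (charge -1) → match; 1× S → match.
Summing the matching environments: 1 + 2 + 1 + 1 + 1 = 6 matching atoms.

6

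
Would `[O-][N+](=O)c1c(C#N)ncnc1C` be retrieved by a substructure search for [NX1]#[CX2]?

Yes

The pattern [NX1]#[CX2] describes a nitrogen triple-bonded to a two-connected carbon — a nitrile.
The molecule carries a nitrile (-C#N), whose atoms satisfy every constraint of the query, so the pattern matches.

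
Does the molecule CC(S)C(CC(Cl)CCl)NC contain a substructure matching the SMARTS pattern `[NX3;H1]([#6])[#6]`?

The pattern [NX3;H1]([#6])[#6] describes a trivalent nitrogen with one H, bonded to two carbons — a secondary amine.
The molecule carries an N-methylamino group (-NHCH3), whose atoms satisfy every constraint of the query, so the pattern matches.

Yes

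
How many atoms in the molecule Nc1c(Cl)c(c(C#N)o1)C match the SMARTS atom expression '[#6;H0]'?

5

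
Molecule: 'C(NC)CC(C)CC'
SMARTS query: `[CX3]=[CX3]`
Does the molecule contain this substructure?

The pattern [CX3]=[CX3] describes a non-aromatic C=C double bond between two sp2 carbons — an alkene.
The closest candidate here is an ethyl group (-CH2CH3), but its C-C bond is a single bond between CX4 carbons, not CX3=CX3. No other fragment satisfies the full query, so there is no match.

No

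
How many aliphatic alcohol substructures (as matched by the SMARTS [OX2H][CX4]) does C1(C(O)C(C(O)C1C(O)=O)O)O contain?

4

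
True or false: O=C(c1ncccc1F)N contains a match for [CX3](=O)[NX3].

The pattern [CX3](=O)[NX3] describes a carbonyl carbon bonded to a trivalent nitrogen — an amide.
The molecule carries a primary amide (-C(=O)NH2), whose atoms satisfy every constraint of the query, so the pattern matches.

True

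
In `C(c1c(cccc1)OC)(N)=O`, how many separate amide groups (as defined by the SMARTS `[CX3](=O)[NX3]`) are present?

[CX3](=O)[NX3] is the SMARTS for an amide: a carbonyl carbon bonded to a trivalent nitrogen.
Exactly one fragment in the molecule meets all constraints, giving 1 match.

1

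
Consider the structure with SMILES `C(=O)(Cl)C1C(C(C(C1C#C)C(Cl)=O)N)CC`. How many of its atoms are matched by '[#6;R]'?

5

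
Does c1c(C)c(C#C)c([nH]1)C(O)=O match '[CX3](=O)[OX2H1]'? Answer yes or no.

The pattern [CX3](=O)[OX2H1] describes an sp2 carbon double-bonded to O and single-bonded to an -OH oxygen — a carboxylic acid.
The molecule carries a carboxylic acid group (-C(=O)OH), whose atoms satisfy every constraint of the query, so the pattern matches.

Yes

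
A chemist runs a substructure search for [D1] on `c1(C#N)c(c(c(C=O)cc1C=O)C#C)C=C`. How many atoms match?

5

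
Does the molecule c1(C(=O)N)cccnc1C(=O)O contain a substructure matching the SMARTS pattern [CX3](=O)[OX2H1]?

The pattern [CX3](=O)[OX2H1] describes an sp2 carbon double-bonded to O and single-bonded to an -OH oxygen — a carboxylic acid.
The molecule carries a carboxylic acid group (-C(=O)OH), whose atoms satisfy every constraint of the query, so the pattern matches.

Yes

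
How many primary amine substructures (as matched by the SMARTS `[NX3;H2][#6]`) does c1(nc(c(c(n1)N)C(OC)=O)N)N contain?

3

[NX3;H2][#6] is the SMARTS for a primary amine: a trivalent nitrogen with two H attached to carbon.
The molecule carries 3 separate instances of a primary amino group (-NH2) meeting every constraint; each maps to a distinct set of atoms, giving 3 matches.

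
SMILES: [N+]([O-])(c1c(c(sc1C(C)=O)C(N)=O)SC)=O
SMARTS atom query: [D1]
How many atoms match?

The query [D1] means: atom with exactly one heavy-atom neighbour (degree 1).
Check the 16 heavy atoms by environment: 1× s (aromatic, D2) → no; 4× c (aromatic, D3) → no; 1× N (charge +1, D3) → no; 1× O (charge -1, D1) → match; 3× O (D1) → match; 2× C (D3) → no; 1× N (D1) → match; 2× C (D1) → match; 1× S (D2) → no.
Summing the matching environments: 1 + 3 + 1 + 2 = 7 matching atoms.

7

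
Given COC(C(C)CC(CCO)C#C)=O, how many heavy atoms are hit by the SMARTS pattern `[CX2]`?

2

The query [CX2] means: C with X2: aliphatic carbon with exactly 2 total connections.
Check the 13 heavy atoms by environment: 7× C (X4) → no; 1× C (X3) → no; 1× O (X1) → no; 2× O (X2) → no; 2× C (X2) → match.
That gives 2 matching atoms.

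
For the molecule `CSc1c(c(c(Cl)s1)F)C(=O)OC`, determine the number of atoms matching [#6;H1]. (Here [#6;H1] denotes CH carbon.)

0

Check the 13 heavy atoms by environment: 1× s (aromatic, H0) → no; 4× c (aromatic, H0) → no; 1× Cl (H0) → no; 1× S (H0) → no; 2× C (H3) → no; 1× C (H0) → no; 2× O (H0) → no; 1× F (H0) → no.
No environment satisfies the query, so 0 matching atoms.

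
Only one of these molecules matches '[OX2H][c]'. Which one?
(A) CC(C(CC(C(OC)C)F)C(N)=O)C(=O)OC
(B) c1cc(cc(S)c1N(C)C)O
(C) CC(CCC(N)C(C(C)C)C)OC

[OX2H][c] describes a hydroxyl oxygen attached to an aromatic carbon (a phenol).
(A) has a methoxy ether (-OCH3) but the oxygen has H0, not H1.
(B) contains a hydroxyl group (-OH), which satisfies every atom and bond constraint.
(C) has a methoxy ether (-OCH3) but the oxygen has H0, not H1.
So the answer is (B).

B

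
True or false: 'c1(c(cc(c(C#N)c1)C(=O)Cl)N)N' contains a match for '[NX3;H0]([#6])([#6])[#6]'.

The pattern [NX3;H0]([#6])([#6])[#6] describes a trivalent nitrogen with no H, bonded to three carbons — a tertiary amine.
The closest candidate here is a primary amino group (-NH2), but the nitrogen has H2, not H0 with three carbons. No other fragment satisfies the full query, so there is no match.

False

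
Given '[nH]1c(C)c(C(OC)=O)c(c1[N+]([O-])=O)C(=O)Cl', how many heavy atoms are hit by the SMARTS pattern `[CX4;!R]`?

2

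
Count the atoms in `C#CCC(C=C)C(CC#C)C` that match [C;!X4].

Check the 11 heavy atoms by environment: 5× C (X4) → no; 4× C (X2) → match; 2× C (X3) → match.
Summing the matching environments: 4 + 2 = 6 matching atoms.

6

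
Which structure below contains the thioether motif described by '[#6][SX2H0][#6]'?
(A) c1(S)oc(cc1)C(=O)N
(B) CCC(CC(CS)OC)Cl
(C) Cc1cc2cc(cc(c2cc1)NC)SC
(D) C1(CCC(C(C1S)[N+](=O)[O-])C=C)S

C

[#6][SX2H0][#6] describes an aliphatic sulfur bridging two carbons with no H on the sulfur (a thioether).
(A) has a thiol (-SH) but the sulfur has H1, not H0 bridging two carbons.
(B) has a thiol (-SH) but the sulfur has H1, not H0 bridging two carbons.
(C) contains a methylthio ether (-SCH3), which satisfies every atom and bond constraint.
(D) has a thiol (-SH) but the sulfur has H1, not H0 bridging two carbons.
So the answer is (C).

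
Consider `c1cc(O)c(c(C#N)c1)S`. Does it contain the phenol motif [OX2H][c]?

Yes

The pattern [OX2H][c] describes a hydroxyl oxygen attached to an aromatic carbon — a phenol.
The molecule carries a hydroxyl group (-OH), whose atoms satisfy every constraint of the query, so the pattern matches.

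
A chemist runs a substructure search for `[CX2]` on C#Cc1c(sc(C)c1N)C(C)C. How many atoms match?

2

The query [CX2] means: C with X2: aliphatic carbon with exactly 2 total connections.
Check the 12 heavy atoms by environment: 1× s (aromatic, X2) → no; 4× c (aromatic, X3) → no; 1× N (X3) → no; 2× C (X2) → match; 4× C (X4) → no.
That gives 2 matching atoms.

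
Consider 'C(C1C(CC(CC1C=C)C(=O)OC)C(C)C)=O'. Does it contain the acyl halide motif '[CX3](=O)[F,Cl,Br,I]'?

No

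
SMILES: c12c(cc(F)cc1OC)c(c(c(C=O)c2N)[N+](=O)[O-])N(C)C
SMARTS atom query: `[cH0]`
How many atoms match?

8

The query [cH0] means: aromatic carbon with no attached hydrogen (substituted or ring-fusion).
Check the 22 heavy atoms by environment: 8× c (aromatic, H0) → match; 2× c (aromatic, H1) → no; 1× F (H0) → no; 3× O (H0) → no; 3× C (H3) → no; 1× N (H0) → no; 1× N (H2) → no; 1× N (charge +1, H0) → no; 1× O (charge -1, H0) → no; 1× C (H1) → no.
That gives 8 matching atoms.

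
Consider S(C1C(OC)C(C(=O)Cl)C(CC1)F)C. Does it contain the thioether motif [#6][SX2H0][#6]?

The pattern [#6][SX2H0][#6] describes an aliphatic sulfur bridging two carbons with no H on the sulfur — a thioether.
The molecule carries a methylthio ether (-SCH3), whose atoms satisfy every constraint of the query, so the pattern matches.

Yes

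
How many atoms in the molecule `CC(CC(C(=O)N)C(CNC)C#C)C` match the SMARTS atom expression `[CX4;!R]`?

8

Check the 14 heavy atoms by environment: 8× C (X4, acyclic) → match; 1× C (X3, acyclic) → no; 1× O (X1, acyclic) → no; 2× N (X3, acyclic) → no; 2× C (X2, acyclic) → no.
That gives 8 matching atoms.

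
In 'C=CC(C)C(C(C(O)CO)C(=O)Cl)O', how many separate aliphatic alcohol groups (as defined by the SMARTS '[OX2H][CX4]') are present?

3

[OX2H][CX4] is the SMARTS for an aliphatic alcohol: a hydroxyl oxygen bound to an sp3 (X4) carbon.
The molecule carries 3 separate instances of a hydroxyl group (-OH) meeting every constraint; each maps to a distinct set of atoms, giving 3 matches.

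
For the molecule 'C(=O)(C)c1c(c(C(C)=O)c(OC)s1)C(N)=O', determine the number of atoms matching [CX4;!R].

3

Check the 16 heavy atoms by environment: 1× s (aromatic, X2, in 5-ring) → no; 4× c (aromatic, X3, in 5-ring) → no; 3× C (X3, acyclic) → no; 3× O (X1, acyclic) → no; 1× N (X3, acyclic) → no; 3× C (X4, acyclic) → match; 1× O (X2, acyclic) → no.
That gives 3 matching atoms.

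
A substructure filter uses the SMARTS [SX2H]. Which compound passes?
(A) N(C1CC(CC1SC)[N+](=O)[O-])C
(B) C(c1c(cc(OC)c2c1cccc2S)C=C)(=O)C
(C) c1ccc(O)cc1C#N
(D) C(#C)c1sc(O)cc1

B

[SX2H] describes an aliphatic sulfur with two connections, one being H (a thiol).
(A) has a methylthio ether (-SCH3) but the sulfur has H0 (bonded to two carbons), not H1.
(B) contains a thiol (-SH), which satisfies every atom and bond constraint.
(C) has a hydroxyl group (-OH) but it is an -OH, not an -SH.
(D) has a hydroxyl group (-OH) but it is an -OH, not an -SH.
So the answer is (B).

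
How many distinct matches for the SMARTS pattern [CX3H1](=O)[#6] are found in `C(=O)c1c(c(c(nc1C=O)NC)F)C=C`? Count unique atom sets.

2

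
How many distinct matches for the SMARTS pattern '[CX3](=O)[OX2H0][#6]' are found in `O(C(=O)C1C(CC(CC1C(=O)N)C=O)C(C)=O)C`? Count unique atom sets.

[CX3](=O)[OX2H0][#6] is the SMARTS for an ester: a carbonyl carbon bonded to an oxygen that is itself bonded to carbon (no H on that O).
Exactly one fragment in the molecule meets all constraints, giving 1 match.

1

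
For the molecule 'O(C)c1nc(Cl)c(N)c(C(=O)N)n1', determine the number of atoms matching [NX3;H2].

The query [NX3;H2] means: aliphatic N with 3 total connections, two of them H — an -NH2 nitrogen (amine or amide).
Check the 13 heavy atoms by environment: 2× n (aromatic, H0, X2) → no; 4× c (aromatic, H0, X3) → no; 1× Cl (H0, X1) → no; 1× O (H0, X2) → no; 1× C (H3, X4) → no; 1× C (H0, X3) → no; 1× O (H0, X1) → no; 2× N (H2, X3) → match.
That gives 2 matching atoms.

2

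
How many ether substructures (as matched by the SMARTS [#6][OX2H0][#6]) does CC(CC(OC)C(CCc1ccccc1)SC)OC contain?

[#6][OX2H0][#6] is the SMARTS for an ether: an aliphatic oxygen bridging two carbons with no H on the oxygen.
The molecule carries 2 separate instances of a methoxy ether (-OCH3) meeting every constraint; each maps to a distinct set of atoms, giving 2 matches.

2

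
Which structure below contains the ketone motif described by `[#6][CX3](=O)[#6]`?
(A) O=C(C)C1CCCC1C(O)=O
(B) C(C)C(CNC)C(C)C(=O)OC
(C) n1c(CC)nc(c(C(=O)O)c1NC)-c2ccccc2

A

[#6][CX3](=O)[#6] describes a carbonyl carbon (no H) flanked by two carbons (a ketone).
(A) contains an acetyl/ketone group (-C(=O)CH3), which satisfies every atom and bond constraint.
(B) has a methyl-ester group (-C(=O)OCH3) but one neighbour of the carbonyl carbon is O, not C.
(C) has a carboxylic acid group (-C(=O)OH) but one neighbour of the carbonyl carbon is O, not C.
So the answer is (A).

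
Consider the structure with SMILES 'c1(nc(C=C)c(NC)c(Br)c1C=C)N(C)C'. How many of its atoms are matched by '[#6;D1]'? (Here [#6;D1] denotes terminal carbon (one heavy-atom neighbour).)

The query [#6;D1] means: carbon bonded to exactly one heavy atom.
Check the 16 heavy atoms by environment: 1× n (aromatic, D2) → no; 5× c (aromatic, D3) → no; 2× C (D2) → no; 5× C (D1) → match; 1× Br (D1) → no; 1× N (D2) → no; 1× N (D3) → no.
That gives 5 matching atoms.

5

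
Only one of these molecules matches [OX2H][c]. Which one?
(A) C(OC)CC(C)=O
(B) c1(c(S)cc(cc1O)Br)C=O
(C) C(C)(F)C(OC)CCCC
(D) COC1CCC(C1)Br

[OX2H][c] describes a hydroxyl oxygen attached to an aromatic carbon (a phenol).
(A) has a methoxy ether (-OCH3) but the oxygen has H0, not H1.
(B) contains a hydroxyl group (-OH), which satisfies every atom and bond constraint.
(C) has a methoxy ether (-OCH3) but the oxygen has H0, not H1.
(D) has a methoxy ether (-OCH3) but the oxygen has H0, not H1.
So the answer is (B).

B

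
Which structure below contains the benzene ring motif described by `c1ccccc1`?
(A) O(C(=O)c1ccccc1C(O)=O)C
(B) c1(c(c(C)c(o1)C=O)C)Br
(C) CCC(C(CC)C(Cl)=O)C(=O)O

A

c1ccccc1 describes six aromatic carbons in a ring (a benzene ring).
(A) contains the required atom environment, so the pattern matches.
(B) has a methyl group (-CH3) but no six-membered all-carbon aromatic ring is present.
(C) has a methyl group (-CH3) but no six-membered all-carbon aromatic ring is present.
So the answer is (A).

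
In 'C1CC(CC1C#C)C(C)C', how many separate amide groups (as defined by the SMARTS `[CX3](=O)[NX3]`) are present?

0

[CX3](=O)[NX3] is the SMARTS for an amide: a carbonyl carbon bonded to a trivalent nitrogen.
No fragment in the molecule satisfies every constraint, giving 0 matches.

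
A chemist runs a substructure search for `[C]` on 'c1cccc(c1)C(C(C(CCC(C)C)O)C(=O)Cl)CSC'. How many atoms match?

The query [C] means: uppercase C matches aliphatic (non-aromatic) carbon only.
Check the 21 heavy atoms by environment: 11× C → match; 2× O → no; 1× Cl → no; 1× S → no; 6× c (aromatic) → no.
That gives 11 matching atoms.

11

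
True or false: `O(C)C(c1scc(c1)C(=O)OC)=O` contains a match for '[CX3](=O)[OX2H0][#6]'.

True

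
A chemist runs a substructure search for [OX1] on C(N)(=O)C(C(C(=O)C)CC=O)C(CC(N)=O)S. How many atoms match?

4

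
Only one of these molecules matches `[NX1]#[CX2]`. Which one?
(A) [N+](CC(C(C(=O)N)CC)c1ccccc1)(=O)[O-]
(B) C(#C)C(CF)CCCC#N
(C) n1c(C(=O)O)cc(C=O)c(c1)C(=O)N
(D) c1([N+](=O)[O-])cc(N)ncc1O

B

[NX1]#[CX2] describes a nitrogen triple-bonded to a two-connected carbon (a nitrile).
(A) has a primary amide (-C(=O)NH2) but the nitrogen is NX3, not NX1.
(B) contains a nitrile (-C#N), which satisfies every atom and bond constraint.
(C) has a primary amide (-C(=O)NH2) but the nitrogen is NX3, not NX1.
(D) has a primary amino group (-NH2) but the nitrogen is NX3 (three connections), not NX1 triple-bonded.
So the answer is (B).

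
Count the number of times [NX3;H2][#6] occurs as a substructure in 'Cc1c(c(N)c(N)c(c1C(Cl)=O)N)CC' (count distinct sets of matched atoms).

3

[NX3;H2][#6] is the SMARTS for a primary amine: a trivalent nitrogen with two H attached to carbon.
The molecule carries 3 separate instances of a primary amino group (-NH2) meeting every constraint; each maps to a distinct set of atoms, giving 3 matches.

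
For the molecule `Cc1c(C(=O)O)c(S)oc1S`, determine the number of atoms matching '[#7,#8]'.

3

Check the 11 heavy atoms by environment: 1× o (aromatic) → match; 4× c (aromatic) → no; 2× S → no; 2× C → no; 2× O → match.
Summing the matching environments: 1 + 2 = 3 matching atoms.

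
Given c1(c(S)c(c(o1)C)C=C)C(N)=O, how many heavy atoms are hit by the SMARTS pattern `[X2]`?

2

The query [X2] means: any atom with exactly two total connections (bonds + H).
Check the 12 heavy atoms by environment: 1× o (aromatic, X2) → match; 4× c (aromatic, X3) → no; 3× C (X3) → no; 1× O (X1) → no; 1× N (X3) → no; 1× C (X4) → no; 1× S (X2) → match.
Summing the matching environments: 1 + 1 = 2 matching atoms.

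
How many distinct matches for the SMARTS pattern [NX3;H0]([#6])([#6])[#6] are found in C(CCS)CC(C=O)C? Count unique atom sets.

0

[NX3;H0]([#6])([#6])[#6] is the SMARTS for a tertiary amine: a trivalent nitrogen with no H, bonded to three carbons.
No fragment in the molecule satisfies every constraint, giving 0 matches.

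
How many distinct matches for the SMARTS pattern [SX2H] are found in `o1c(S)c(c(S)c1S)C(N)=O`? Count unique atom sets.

3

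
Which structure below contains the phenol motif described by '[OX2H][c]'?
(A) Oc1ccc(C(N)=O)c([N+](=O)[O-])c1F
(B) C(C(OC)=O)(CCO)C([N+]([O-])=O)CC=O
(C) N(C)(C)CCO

[OX2H][c] describes a hydroxyl oxygen attached to an aromatic carbon (a phenol).
(A) contains a hydroxyl group (-OH), which satisfies every atom and bond constraint.
(B) has a hydroxyl group (-OH) but the -OH is on an aliphatic carbon, not an aromatic c.
(C) has a hydroxyl group (-OH) but the -OH is on an aliphatic carbon, not an aromatic c.
So the answer is (A).

A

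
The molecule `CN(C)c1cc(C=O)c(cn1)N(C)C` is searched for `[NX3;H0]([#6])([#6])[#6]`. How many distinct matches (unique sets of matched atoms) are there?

2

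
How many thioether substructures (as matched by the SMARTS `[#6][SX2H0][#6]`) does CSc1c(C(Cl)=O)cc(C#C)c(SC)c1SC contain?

[#6][SX2H0][#6] is the SMARTS for a thioether: an aliphatic sulfur bridging two carbons with no H on the sulfur.
The molecule carries 3 separate instances of a methylthio ether (-SCH3) meeting every constraint; each maps to a distinct set of atoms, giving 3 matches.

3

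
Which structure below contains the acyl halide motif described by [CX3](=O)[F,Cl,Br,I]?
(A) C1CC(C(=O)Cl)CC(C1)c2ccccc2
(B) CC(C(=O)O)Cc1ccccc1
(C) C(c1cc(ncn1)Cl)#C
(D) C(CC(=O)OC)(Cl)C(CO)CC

A

[CX3](=O)[F,Cl,Br,I] describes a carbonyl carbon bonded to a halogen (an acyl halide).
(A) contains an acyl chloride (-C(=O)Cl), which satisfies every atom and bond constraint.
(B) has a carboxylic acid group (-C(=O)OH) but the carbonyl is bonded to -OH, not to a halogen.
(C) has a chloro substituent but the Cl is not on a carbonyl carbon.
(D) has a chloro substituent but the Cl is not on a carbonyl carbon.
So the answer is (A).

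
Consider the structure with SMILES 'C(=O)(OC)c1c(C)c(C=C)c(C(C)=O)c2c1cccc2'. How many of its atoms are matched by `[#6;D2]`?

5

Check the 20 heavy atoms by environment: 6× c (aromatic, D3) → no; 4× c (aromatic, D2) → match; 2× C (D3) → no; 2× O (D1) → no; 1× O (D2) → no; 4× C (D1) → no; 1× C (D2) → match.
Summing the matching environments: 4 + 1 = 5 matching atoms.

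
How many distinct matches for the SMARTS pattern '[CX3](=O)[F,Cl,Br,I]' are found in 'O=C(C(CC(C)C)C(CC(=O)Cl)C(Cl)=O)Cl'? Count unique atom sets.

[CX3](=O)[F,Cl,Br,I] is the SMARTS for an acyl halide: a carbonyl carbon bonded to a halogen.
The molecule carries 3 separate instances of an acyl chloride (-C(=O)Cl) meeting every constraint; each maps to a distinct set of atoms, giving 3 matches.

3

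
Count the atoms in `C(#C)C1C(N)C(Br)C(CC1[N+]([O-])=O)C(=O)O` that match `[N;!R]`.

The query [N;!R] means: aliphatic nitrogen not in a ring.
Check the 16 heavy atoms by environment: 6× C (in 6-ring) → no; 1× N (acyclic) → match; 1× Br (acyclic) → no; 3× C (acyclic) → no; 3× O (acyclic) → no; 1× N (charge +1, acyclic) → match; 1× O (charge -1, acyclic) → no.
Summing the matching environments: 1 + 1 = 2 matching atoms.

2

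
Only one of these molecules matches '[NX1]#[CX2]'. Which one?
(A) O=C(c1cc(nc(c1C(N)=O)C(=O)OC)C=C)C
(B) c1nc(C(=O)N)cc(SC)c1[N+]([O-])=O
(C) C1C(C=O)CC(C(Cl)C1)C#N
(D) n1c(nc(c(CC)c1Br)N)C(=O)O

C

[NX1]#[CX2] describes a nitrogen triple-bonded to a two-connected carbon (a nitrile).
(A) has a primary amide (-C(=O)NH2) but the nitrogen is NX3, not NX1.
(B) has a nitro group (-[N+](=O)[O-]) but there is no C#N triple bond.
(C) contains a nitrile (-C#N), which satisfies every atom and bond constraint.
(D) has a primary amino group (-NH2) but the nitrogen is NX3 (three connections), not NX1 triple-bonded.
So the answer is (C).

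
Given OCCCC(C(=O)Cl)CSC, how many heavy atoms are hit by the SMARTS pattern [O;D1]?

2

The query [O;D1] means: aliphatic oxygen bonded to exactly one heavy atom.
Check the 11 heavy atoms by environment: 4× C (D2) → no; 2× C (D3) → no; 2× O (D1) → match; 1× Cl (D1) → no; 1× S (D2) → no; 1× C (D1) → no.
That gives 2 matching atoms.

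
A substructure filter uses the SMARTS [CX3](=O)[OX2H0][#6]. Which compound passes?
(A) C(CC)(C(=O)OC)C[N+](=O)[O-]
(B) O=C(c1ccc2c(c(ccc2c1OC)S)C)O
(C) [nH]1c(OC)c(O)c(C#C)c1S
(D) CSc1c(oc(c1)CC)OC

A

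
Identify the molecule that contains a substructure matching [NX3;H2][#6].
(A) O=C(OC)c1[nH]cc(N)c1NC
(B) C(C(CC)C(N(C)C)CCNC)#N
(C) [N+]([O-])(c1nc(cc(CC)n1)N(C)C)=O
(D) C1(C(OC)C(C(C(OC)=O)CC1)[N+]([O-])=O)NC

A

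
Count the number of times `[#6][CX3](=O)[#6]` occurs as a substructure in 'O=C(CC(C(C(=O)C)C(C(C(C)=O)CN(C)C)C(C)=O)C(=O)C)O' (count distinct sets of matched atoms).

[#6][CX3](=O)[#6] is the SMARTS for a ketone: a carbonyl carbon (no H) flanked by two carbons.
The molecule carries 4 separate instances of an acetyl/ketone group (-C(=O)CH3) meeting every constraint; each maps to a distinct set of atoms, giving 4 matches.

4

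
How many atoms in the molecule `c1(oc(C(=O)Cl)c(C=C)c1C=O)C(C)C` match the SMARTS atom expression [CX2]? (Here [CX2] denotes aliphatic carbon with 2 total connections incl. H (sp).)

The query [CX2] means: C with X2: aliphatic carbon with exactly 2 total connections.
Check the 15 heavy atoms by environment: 1× o (aromatic, X2) → no; 4× c (aromatic, X3) → no; 4× C (X3) → no; 2× O (X1) → no; 1× Cl (X1) → no; 3× C (X4) → no.
No environment satisfies the query, so 0 matching atoms.

0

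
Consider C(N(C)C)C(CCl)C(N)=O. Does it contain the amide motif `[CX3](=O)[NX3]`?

Yes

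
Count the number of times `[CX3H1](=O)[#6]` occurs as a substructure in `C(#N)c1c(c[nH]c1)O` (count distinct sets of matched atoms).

[CX3H1](=O)[#6] is the SMARTS for an aldehyde: an sp2 carbon with one H, double-bonded to O and single-bonded to carbon.
No fragment in the molecule satisfies every constraint, giving 0 matches.

0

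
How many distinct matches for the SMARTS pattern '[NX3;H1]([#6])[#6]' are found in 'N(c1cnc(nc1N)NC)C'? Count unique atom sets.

[NX3;H1]([#6])[#6] is the SMARTS for a secondary amine: a trivalent nitrogen with one H, bonded to two carbons.
The molecule carries 2 separate instances of an N-methylamino group (-NHCH3) meeting every constraint; each maps to a distinct set of atoms, giving 2 matches.

2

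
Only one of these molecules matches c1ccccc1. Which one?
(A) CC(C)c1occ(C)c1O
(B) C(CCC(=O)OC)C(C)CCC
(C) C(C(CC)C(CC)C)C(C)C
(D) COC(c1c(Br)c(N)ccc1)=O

D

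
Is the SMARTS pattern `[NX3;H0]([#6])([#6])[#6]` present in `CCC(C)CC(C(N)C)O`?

No

The pattern [NX3;H0]([#6])([#6])[#6] describes a trivalent nitrogen with no H, bonded to three carbons — a tertiary amine.
The closest candidate here is a primary amino group (-NH2), but the nitrogen has H2, not H0 with three carbons. No other fragment satisfies the full query, so there is no match.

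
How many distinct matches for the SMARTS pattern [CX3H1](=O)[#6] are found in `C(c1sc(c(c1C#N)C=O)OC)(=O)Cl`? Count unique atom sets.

1

[CX3H1](=O)[#6] is the SMARTS for an aldehyde: an sp2 carbon with one H, double-bonded to O and single-bonded to carbon.
Exactly one fragment in the molecule meets all constraints, giving 1 match.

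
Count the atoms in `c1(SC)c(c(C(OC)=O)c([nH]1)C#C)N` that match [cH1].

0

The query [cH1] means: aromatic carbon bearing exactly one hydrogen.
Check the 14 heavy atoms by environment: 1× n (aromatic, H1) → no; 4× c (aromatic, H0) → no; 1× N (H2) → no; 2× C (H0) → no; 1× C (H1) → no; 2× O (H0) → no; 2× C (H3) → no; 1× S (H0) → no.
No environment satisfies the query, so 0 matching atoms.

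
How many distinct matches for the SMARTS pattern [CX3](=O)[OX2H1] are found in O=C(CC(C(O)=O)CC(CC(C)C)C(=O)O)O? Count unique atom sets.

3

[CX3](=O)[OX2H1] is the SMARTS for a carboxylic acid: an sp2 carbon double-bonded to O and single-bonded to an -OH oxygen.
The molecule carries 3 separate instances of a carboxylic acid group (-C(=O)OH) meeting every constraint; each maps to a distinct set of atoms, giving 3 matches.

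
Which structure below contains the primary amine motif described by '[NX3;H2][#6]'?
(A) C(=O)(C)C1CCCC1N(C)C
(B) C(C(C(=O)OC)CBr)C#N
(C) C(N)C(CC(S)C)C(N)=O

C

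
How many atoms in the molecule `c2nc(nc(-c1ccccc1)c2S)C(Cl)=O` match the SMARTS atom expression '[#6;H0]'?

5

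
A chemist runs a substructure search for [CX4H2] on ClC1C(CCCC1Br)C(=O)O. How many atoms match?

Check the 11 heavy atoms by environment: 3× C (H2, X4) → match; 3× C (H1, X4) → no; 1× Br (H0, X1) → no; 1× Cl (H0, X1) → no; 1× C (H0, X3) → no; 1× O (H0, X1) → no; 1× O (H1, X2) → no.
That gives 3 matching atoms.

3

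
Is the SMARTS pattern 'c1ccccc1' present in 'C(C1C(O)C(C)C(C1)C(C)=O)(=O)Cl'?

No

The pattern c1ccccc1 describes six aromatic carbons in a ring — a benzene ring.
The closest candidate here is a methyl group (-CH3), but no six-membered all-carbon aromatic ring is present. No other fragment satisfies the full query, so there is no match.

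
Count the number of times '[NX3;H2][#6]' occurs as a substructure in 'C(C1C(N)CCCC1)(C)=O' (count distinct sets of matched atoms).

1

[NX3;H2][#6] is the SMARTS for a primary amine: a trivalent nitrogen with two H attached to carbon.
Exactly one fragment in the molecule meets all constraints, giving 1 match.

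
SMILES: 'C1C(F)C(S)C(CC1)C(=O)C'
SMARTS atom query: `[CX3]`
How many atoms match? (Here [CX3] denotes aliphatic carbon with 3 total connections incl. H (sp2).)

1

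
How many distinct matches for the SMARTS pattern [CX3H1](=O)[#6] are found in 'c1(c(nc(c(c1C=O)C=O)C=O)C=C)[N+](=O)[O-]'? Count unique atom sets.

3

[CX3H1](=O)[#6] is the SMARTS for an aldehyde: an sp2 carbon with one H, double-bonded to O and single-bonded to carbon.
The molecule carries 3 separate instances of an aldehyde (-CHO) meeting every constraint; each maps to a distinct set of atoms, giving 3 matches.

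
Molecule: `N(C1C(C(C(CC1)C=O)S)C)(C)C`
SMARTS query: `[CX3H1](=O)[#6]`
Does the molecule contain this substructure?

Yes

The pattern [CX3H1](=O)[#6] describes an sp2 carbon with one H, double-bonded to O and single-bonded to carbon — an aldehyde.
The molecule carries an aldehyde (-CHO), whose atoms satisfy every constraint of the query, so the pattern matches.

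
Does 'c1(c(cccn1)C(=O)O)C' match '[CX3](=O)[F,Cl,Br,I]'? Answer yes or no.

The pattern [CX3](=O)[F,Cl,Br,I] describes a carbonyl carbon bonded to a halogen — an acyl halide.
The closest candidate here is a carboxylic acid group (-C(=O)OH), but the carbonyl is bonded to -OH, not to a halogen. No other fragment satisfies the full query, so there is no match.

No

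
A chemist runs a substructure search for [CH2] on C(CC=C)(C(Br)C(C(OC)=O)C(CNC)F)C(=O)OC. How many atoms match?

3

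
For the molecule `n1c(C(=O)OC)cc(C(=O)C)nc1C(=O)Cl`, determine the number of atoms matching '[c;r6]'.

4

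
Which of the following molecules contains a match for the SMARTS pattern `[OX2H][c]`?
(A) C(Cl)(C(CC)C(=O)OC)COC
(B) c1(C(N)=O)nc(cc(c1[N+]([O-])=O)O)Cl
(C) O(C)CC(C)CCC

[OX2H][c] describes a hydroxyl oxygen attached to an aromatic carbon (a phenol).
(A) has a methoxy ether (-OCH3) but the oxygen has H0, not H1.
(B) contains a hydroxyl group (-OH), which satisfies every atom and bond constraint.
(C) has a methoxy ether (-OCH3) but the oxygen has H0, not H1.
So the answer is (B).

B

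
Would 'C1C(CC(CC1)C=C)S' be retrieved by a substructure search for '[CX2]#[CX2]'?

No

The pattern [CX2]#[CX2] describes a carbon-carbon triple bond — an alkyne.
The closest candidate here is a vinyl group (-CH=CH2), but the C=C is a double bond; both carbons are CX3, not CX2. No other fragment satisfies the full query, so there is no match.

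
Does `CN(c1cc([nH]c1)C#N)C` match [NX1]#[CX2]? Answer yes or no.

Yes

The pattern [NX1]#[CX2] describes a nitrogen triple-bonded to a two-connected carbon — a nitrile.
The molecule carries a nitrile (-C#N), whose atoms satisfy every constraint of the query, so the pattern matches.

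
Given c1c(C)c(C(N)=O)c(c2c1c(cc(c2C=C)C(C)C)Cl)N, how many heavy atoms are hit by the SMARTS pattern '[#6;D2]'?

3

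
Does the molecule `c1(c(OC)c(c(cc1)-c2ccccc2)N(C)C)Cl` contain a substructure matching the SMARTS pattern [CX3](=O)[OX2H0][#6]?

The pattern [CX3](=O)[OX2H0][#6] describes a carbonyl carbon bonded to an oxygen that is itself bonded to carbon (no H on that O) — an ester.
The closest candidate here is a methoxy ether (-OCH3), but the ether oxygen is not adjacent to a C=O carbon. No other fragment satisfies the full query, so there is no match.

No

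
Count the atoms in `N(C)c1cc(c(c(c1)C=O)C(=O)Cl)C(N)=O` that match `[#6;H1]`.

Check the 16 heavy atoms by environment: 4× c (aromatic, H0) → no; 2× c (aromatic, H1) → match; 2× C (H0) → no; 3× O (H0) → no; 1× N (H2) → no; 1× Cl (H0) → no; 1× C (H1) → match; 1× N (H1) → no; 1× C (H3) → no.
Summing the matching environments: 2 + 1 = 3 matching atoms.

3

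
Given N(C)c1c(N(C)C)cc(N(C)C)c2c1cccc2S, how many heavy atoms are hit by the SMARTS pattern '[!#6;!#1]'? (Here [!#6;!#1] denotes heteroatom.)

4

The query [!#6;!#1] means: not carbon and not hydrogen — any heteroatom.
Check the 19 heavy atoms by environment: 10× c (aromatic) → no; 3× N → match; 5× C → no; 1× S → match.
Summing the matching environments: 3 + 1 = 4 matching atoms.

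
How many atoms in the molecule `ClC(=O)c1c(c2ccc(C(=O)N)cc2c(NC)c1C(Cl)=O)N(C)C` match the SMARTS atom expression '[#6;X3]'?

Check the 24 heavy atoms by environment: 10× c (aromatic, X3) → match; 3× N (X3) → no; 3× C (X4) → no; 3× C (X3) → match; 3× O (X1) → no; 2× Cl (X1) → no.
Summing the matching environments: 10 + 3 = 13 matching atoms.

13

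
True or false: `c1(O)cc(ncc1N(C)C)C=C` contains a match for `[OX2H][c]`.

The pattern [OX2H][c] describes a hydroxyl oxygen attached to an aromatic carbon — a phenol.
The molecule carries a hydroxyl group (-OH), whose atoms satisfy every constraint of the query, so the pattern matches.

True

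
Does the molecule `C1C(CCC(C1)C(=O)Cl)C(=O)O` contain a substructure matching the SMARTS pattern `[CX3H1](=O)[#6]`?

No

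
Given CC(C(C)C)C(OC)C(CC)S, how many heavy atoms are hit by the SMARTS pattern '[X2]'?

2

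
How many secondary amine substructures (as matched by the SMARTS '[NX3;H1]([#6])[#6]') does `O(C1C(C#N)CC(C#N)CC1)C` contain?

0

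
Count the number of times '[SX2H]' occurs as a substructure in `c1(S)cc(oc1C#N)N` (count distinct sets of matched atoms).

[SX2H] is the SMARTS for a thiol: an aliphatic sulfur with two connections, one being H.
Exactly one fragment in the molecule meets all constraints, giving 1 match.

1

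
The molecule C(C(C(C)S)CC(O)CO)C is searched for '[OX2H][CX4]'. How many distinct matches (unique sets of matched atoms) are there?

2

[OX2H][CX4] is the SMARTS for an aliphatic alcohol: a hydroxyl oxygen bound to an sp3 (X4) carbon.
The molecule carries 2 separate instances of a hydroxyl group (-OH) meeting every constraint; each maps to a distinct set of atoms, giving 2 matches.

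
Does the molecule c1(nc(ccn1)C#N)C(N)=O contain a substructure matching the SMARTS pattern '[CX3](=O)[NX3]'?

Yes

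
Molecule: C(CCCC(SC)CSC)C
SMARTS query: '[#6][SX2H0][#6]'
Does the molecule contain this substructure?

Yes

The pattern [#6][SX2H0][#6] describes an aliphatic sulfur bridging two carbons with no H on the sulfur — a thioether.
The molecule carries a methylthio ether (-SCH3), whose atoms satisfy every constraint of the query, so the pattern matches.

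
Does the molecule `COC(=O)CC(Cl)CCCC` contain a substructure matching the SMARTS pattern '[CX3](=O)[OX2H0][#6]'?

Yes

The pattern [CX3](=O)[OX2H0][#6] describes a carbonyl carbon bonded to an oxygen that is itself bonded to carbon (no H on that O) — an ester.
The molecule carries a methyl-ester group (-C(=O)OCH3), whose atoms satisfy every constraint of the query, so the pattern matches.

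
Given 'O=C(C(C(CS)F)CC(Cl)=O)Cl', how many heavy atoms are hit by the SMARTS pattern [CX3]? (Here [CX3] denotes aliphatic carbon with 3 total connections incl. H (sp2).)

The query [CX3] means: C with X3: aliphatic carbon with exactly 3 total connections.
Check the 12 heavy atoms by environment: 4× C (X4) → no; 2× C (X3) → match; 2× O (X1) → no; 2× Cl (X1) → no; 1× F (X1) → no; 1× S (X2) → no.
That gives 2 matching atoms.

2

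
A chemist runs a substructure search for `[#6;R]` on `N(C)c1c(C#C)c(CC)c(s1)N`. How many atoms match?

4

The query [#6;R] means: carbon that is part of a ring.
Check the 12 heavy atoms by environment: 1× s (aromatic, in 5-ring) → no; 4× c (aromatic, in 5-ring) → match; 5× C (acyclic) → no; 2× N (acyclic) → no.
That gives 4 matching atoms.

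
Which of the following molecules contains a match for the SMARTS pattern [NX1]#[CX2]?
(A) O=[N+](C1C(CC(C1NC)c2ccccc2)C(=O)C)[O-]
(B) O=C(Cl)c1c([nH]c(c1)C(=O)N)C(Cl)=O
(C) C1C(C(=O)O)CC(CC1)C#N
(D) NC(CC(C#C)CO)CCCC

[NX1]#[CX2] describes a nitrogen triple-bonded to a two-connected carbon (a nitrile).
(A) has a nitro group (-[N+](=O)[O-]) but there is no C#N triple bond.
(B) has a primary amide (-C(=O)NH2) but the nitrogen is NX3, not NX1.
(C) contains a nitrile (-C#N), which satisfies every atom and bond constraint.
(D) has a primary amino group (-NH2) but the nitrogen is NX3 (three connections), not NX1 triple-bonded.
So the answer is (C).

C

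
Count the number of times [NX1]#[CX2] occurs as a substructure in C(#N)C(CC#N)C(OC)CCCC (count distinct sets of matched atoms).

2

[NX1]#[CX2] is the SMARTS for a nitrile: a nitrogen triple-bonded to a two-connected carbon.
The molecule carries 2 separate instances of a nitrile (-C#N) meeting every constraint; each maps to a distinct set of atoms, giving 2 matches.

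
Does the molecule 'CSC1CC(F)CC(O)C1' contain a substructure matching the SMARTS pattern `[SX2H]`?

The pattern [SX2H] describes an aliphatic sulfur with two connections, one being H — a thiol.
The closest candidate here is a methylthio ether (-SCH3), but the sulfur has H0 (bonded to two carbons), not H1. No other fragment satisfies the full query, so there is no match.

No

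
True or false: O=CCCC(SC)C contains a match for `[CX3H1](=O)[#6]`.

True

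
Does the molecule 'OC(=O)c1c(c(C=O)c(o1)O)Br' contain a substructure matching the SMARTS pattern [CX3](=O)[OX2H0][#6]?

No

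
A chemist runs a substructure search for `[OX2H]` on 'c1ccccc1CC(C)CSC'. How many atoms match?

0

The query [OX2H] means: aliphatic oxygen with two connections, one of which is H — an -OH oxygen.
Check the 12 heavy atoms by environment: 2× C (H2, X4) → no; 1× C (H1, X4) → no; 2× C (H3, X4) → no; 1× c (aromatic, H0, X3) → no; 5× c (aromatic, H1, X3) → no; 1× S (H0, X2) → no.
No environment satisfies the query, so 0 matching atoms.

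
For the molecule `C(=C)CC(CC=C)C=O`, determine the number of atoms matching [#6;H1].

The query [#6;H1] means: any carbon bearing exactly one hydrogen.
Check the 9 heavy atoms by environment: 4× C (H2) → no; 4× C (H1) → match; 1× O (H0) → no.
That gives 4 matching atoms.

4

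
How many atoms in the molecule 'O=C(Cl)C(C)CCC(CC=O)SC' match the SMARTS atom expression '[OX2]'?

0

The query [OX2] means: aliphatic oxygen with two total connections — ether, hydroxyl, or ester single-bond O.
Check the 13 heavy atoms by environment: 7× C (X4) → no; 2× C (X3) → no; 2× O (X1) → no; 1× Cl (X1) → no; 1× S (X2) → no.
No environment satisfies the query, so 0 matching atoms.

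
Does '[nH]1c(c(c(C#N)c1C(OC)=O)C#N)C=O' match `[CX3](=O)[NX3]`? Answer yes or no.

The pattern [CX3](=O)[NX3] describes a carbonyl carbon bonded to a trivalent nitrogen — an amide.
The closest candidate here is a nitrile (-C#N), but the nitrile N is NX1 (triple-bonded), not NX3. No other fragment satisfies the full query, so there is no match.

No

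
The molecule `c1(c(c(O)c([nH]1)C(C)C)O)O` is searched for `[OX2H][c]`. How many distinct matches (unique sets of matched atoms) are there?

3

[OX2H][c] is the SMARTS for a phenol: a hydroxyl oxygen attached to an aromatic carbon.
The molecule carries 3 separate instances of a hydroxyl group (-OH) meeting every constraint; each maps to a distinct set of atoms, giving 3 matches.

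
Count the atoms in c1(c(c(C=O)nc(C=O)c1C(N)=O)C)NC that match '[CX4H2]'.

Check the 16 heavy atoms by environment: 1× n (aromatic, H0, X2) → no; 5× c (aromatic, H0, X3) → no; 2× C (H1, X3) → no; 3× O (H0, X1) → no; 2× C (H3, X4) → no; 1× N (H1, X3) → no; 1× C (H0, X3) → no; 1× N (H2, X3) → no.
No environment satisfies the query, so 0 matching atoms.

0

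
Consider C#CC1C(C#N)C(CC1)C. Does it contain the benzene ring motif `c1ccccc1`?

The pattern c1ccccc1 describes six aromatic carbons in a ring — a benzene ring.
The closest candidate here is a methyl group (-CH3), but no six-membered all-carbon aromatic ring is present. No other fragment satisfies the full query, so there is no match.

No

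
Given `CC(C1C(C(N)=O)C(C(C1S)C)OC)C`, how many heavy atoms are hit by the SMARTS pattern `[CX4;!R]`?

5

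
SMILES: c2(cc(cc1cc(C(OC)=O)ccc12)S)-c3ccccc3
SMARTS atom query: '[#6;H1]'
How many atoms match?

10

The query [#6;H1] means: any carbon bearing exactly one hydrogen.
Check the 21 heavy atoms by environment: 6× c (aromatic, H0) → no; 10× c (aromatic, H1) → match; 1× S (H1) → no; 1× C (H0) → no; 2× O (H0) → no; 1× C (H3) → no.
That gives 10 matching atoms.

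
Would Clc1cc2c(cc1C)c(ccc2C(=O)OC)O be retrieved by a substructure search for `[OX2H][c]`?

Yes

The pattern [OX2H][c] describes a hydroxyl oxygen attached to an aromatic carbon — a phenol.
The molecule carries a hydroxyl group (-OH), whose atoms satisfy every constraint of the query, so the pattern matches.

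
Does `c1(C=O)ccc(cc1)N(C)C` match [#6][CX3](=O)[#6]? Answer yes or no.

No

The pattern [#6][CX3](=O)[#6] describes a carbonyl carbon (no H) flanked by two carbons — a ketone.
The closest candidate here is an aldehyde (-CHO), but the carbonyl carbon has H1, so it is not flanked by two carbons. No other fragment satisfies the full query, so there is no match.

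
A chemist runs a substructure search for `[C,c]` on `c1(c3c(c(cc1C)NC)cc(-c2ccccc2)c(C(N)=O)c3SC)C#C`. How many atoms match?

22

The query [C,c] means: comma = OR; matches aliphatic or aromatic carbon — same as #6.
Check the 26 heavy atoms by environment: 16× c (aromatic) → match; 6× C → match; 2× N → no; 1× S → no; 1× O → no.
Summing the matching environments: 16 + 6 = 22 matching atoms.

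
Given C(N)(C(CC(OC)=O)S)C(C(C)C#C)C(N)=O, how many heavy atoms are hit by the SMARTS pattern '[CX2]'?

The query [CX2] means: C with X2: aliphatic carbon with exactly 2 total connections.
Check the 17 heavy atoms by environment: 7× C (X4) → no; 2× N (X3) → no; 2× C (X2) → match; 1× S (X2) → no; 2× C (X3) → no; 2× O (X1) → no; 1× O (X2) → no.
That gives 2 matching atoms.

2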